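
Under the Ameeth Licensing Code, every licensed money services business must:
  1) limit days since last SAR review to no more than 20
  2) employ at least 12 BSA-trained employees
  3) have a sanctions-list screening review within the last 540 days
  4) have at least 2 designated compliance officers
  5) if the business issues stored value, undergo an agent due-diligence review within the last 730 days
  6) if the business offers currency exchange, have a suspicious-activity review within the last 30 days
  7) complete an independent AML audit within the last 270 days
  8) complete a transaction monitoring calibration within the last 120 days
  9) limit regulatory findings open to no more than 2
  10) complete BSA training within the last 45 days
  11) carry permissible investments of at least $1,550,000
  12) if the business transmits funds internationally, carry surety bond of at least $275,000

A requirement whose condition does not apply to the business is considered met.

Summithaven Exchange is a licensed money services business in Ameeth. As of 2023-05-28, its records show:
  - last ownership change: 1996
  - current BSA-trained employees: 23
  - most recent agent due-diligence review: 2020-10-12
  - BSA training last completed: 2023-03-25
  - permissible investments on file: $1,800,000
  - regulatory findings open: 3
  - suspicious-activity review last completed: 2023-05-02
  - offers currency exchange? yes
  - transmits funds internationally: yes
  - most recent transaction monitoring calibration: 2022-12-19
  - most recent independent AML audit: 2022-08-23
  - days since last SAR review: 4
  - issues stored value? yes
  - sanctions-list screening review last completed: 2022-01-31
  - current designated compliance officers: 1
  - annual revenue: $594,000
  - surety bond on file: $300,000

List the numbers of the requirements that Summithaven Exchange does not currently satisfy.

4, 5, 7, 8, 9, 10

1. days since last SAR review 4 ≤ 20 → met
2. BSA-trained employees 23 ≥ 12 → met
3. sanctions-list screening review 482 days ago vs limit 540 → met
4. designated compliance officers 1 < 2 → not met
5. condition 'issues stored value' holds; agent due-diligence review 958 days ago vs limit 730 → not met
6. condition 'offers currency exchange' holds; suspicious-activity review 26 days ago vs limit 30 → met
7. independent AML audit 278 days ago vs limit 270 → not met
8. transaction monitoring calibration 160 days ago vs limit 120 → not met
9. regulatory findings open 3 > 2 → not met
10. BSA training 64 days ago vs limit 45 → not met
11. permissible investments $1,800,000 ≥ $1,550,000 → met
12. condition 'transmits funds internationally' holds; surety bond $300,000 ≥ $275,000 → met
Not met: 4, 5, 7, 8, 9, 10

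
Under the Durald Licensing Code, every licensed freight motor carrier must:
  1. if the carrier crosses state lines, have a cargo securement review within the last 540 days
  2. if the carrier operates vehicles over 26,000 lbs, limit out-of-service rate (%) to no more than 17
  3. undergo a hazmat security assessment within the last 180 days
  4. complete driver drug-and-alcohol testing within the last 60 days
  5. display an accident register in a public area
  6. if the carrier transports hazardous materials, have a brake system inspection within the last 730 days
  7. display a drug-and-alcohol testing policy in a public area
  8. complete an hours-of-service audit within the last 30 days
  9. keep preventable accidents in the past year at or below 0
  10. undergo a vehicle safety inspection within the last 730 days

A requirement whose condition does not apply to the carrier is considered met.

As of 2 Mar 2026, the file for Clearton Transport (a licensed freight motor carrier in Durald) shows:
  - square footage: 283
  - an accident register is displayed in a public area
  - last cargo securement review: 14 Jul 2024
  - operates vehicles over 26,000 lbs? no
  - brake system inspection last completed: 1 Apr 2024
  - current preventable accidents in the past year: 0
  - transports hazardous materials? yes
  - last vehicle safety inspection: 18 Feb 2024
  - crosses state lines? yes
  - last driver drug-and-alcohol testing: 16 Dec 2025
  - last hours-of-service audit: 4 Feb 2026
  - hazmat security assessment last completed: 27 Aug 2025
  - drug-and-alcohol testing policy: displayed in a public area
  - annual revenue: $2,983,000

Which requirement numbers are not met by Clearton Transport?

1, 3, 4, 10

1. condition 'crosses state lines' holds; cargo securement review 596 days ago vs limit 540 → not met
2. condition 'operates vehicles over 26,000 lbs' does not hold → requirement n/a → met
3. hazmat security assessment 187 days ago vs limit 180 → not met
4. driver drug-and-alcohol testing 76 days ago vs limit 60 → not met
5. accident register present → met
6. condition 'transports hazardous materials' holds; brake system inspection 700 days ago vs limit 730 → met
7. drug-and-alcohol testing policy present → met
8. hours-of-service audit 26 days ago vs limit 30 → met
9. preventable accidents in the past year 0 ≤ 0 → met
10. vehicle safety inspection 743 days ago vs limit 730 → not met
Not met: 1, 3, 4, 10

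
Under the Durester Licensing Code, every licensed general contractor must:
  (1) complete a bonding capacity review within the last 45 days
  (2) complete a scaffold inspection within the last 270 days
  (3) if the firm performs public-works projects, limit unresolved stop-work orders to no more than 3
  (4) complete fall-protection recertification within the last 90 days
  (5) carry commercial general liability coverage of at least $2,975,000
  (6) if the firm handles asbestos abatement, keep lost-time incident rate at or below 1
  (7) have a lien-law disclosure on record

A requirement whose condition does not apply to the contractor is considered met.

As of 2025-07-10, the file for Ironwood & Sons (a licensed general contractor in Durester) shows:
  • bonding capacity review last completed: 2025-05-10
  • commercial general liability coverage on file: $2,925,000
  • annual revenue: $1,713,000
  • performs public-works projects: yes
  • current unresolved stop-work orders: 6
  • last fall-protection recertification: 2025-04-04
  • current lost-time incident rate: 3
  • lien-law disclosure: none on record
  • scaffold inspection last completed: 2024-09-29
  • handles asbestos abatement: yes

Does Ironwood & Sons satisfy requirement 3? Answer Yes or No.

3. condition 'performs public-works projects' holds; unresolved stop-work orders 6 > 3 → not met

No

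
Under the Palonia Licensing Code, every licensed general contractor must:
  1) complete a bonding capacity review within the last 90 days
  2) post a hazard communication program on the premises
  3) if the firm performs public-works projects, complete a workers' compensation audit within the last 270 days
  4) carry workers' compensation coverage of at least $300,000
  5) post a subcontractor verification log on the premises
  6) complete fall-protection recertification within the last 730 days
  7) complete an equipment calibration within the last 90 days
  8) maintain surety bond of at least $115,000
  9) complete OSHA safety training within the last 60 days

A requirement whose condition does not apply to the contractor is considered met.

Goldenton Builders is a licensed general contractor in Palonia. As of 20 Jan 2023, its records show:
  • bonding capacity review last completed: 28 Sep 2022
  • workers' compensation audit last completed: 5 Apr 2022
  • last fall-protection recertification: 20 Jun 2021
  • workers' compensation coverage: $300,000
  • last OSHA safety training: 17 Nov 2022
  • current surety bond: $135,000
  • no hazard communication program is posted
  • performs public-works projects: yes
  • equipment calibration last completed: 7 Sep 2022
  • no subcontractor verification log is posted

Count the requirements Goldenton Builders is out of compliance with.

6

1. bonding capacity review 114 days ago vs limit 90 → not met
2. hazard communication program absent → not met
3. condition 'performs public-works projects' holds; workers' compensation audit 290 days ago vs limit 270 → not met
4. workers' compensation coverage $300,000 ≥ $300,000 → met
5. subcontractor verification log absent → not met
6. fall-protection recertification 579 days ago vs limit 730 → met
7. equipment calibration 135 days ago vs limit 90 → not met
8. surety bond $135,000 ≥ $115,000 → met
9. OSHA safety training 64 days ago vs limit 60 → not met
Not met: 6 of 9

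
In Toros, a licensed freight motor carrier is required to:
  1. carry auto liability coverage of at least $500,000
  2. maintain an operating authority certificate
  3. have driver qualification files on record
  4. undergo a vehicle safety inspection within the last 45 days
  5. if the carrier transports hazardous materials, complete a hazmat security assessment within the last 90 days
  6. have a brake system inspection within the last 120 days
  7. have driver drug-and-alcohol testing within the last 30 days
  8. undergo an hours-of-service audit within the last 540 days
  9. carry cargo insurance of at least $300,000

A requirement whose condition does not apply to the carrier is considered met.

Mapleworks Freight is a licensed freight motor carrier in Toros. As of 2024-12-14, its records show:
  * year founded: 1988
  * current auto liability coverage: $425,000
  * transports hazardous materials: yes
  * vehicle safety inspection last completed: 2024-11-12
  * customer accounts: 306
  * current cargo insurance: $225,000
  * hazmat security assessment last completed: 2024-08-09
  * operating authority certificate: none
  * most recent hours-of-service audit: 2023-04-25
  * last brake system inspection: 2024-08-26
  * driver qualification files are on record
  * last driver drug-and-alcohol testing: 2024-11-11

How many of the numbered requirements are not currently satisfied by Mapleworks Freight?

6

1. auto liability coverage $425,000 < $500,000 → not met
2. operating authority certificate absent → not met
3. driver qualification files present → met
4. vehicle safety inspection 32 days ago vs limit 45 → met
5. condition 'transports hazardous materials' holds; hazmat security assessment 127 days ago vs limit 90 → not met
6. brake system inspection 110 days ago vs limit 120 → met
7. driver drug-and-alcohol testing 33 days ago vs limit 30 → not met
8. hours-of-service audit 599 days ago vs limit 540 → not met
9. cargo insurance $225,000 < $300,000 → not met
Not met: 6 of 9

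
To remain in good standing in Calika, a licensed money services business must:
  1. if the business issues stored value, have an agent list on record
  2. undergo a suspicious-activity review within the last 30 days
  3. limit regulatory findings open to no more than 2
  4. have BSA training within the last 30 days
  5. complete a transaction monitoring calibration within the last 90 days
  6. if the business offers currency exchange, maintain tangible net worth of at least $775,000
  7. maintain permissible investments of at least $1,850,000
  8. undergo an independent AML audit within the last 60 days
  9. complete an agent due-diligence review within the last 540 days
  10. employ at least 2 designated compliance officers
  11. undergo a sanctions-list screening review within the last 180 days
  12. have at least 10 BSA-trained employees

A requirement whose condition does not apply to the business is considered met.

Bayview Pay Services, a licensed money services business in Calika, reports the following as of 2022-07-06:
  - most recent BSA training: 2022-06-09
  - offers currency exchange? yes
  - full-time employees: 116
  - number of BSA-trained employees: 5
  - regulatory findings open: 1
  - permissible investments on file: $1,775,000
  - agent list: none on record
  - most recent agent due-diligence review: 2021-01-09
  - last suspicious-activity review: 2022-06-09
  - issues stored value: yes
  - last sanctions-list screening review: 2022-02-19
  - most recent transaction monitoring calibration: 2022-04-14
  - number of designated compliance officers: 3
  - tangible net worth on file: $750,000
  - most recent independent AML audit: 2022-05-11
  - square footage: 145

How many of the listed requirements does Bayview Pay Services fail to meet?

1. condition 'issues stored value' holds; agent list absent → not met
2. suspicious-activity review 27 days ago vs limit 30 → met
3. regulatory findings open 1 ≤ 2 → met
4. BSA training 27 days ago vs limit 30 → met
5. transaction monitoring calibration 83 days ago vs limit 90 → met
6. condition 'offers currency exchange' holds; tangible net worth $750,000 < $775,000 → not met
7. permissible investments $1,775,000 < $1,850,000 → not met
8. independent AML audit 56 days ago vs limit 60 → met
9. agent due-diligence review 543 days ago vs limit 540 → not met
10. designated compliance officers 3 ≥ 2 → met
11. sanctions-list screening review 137 days ago vs limit 180 → met
12. BSA-trained employees 5 < 10 → not met
Not met: 5 of 12

5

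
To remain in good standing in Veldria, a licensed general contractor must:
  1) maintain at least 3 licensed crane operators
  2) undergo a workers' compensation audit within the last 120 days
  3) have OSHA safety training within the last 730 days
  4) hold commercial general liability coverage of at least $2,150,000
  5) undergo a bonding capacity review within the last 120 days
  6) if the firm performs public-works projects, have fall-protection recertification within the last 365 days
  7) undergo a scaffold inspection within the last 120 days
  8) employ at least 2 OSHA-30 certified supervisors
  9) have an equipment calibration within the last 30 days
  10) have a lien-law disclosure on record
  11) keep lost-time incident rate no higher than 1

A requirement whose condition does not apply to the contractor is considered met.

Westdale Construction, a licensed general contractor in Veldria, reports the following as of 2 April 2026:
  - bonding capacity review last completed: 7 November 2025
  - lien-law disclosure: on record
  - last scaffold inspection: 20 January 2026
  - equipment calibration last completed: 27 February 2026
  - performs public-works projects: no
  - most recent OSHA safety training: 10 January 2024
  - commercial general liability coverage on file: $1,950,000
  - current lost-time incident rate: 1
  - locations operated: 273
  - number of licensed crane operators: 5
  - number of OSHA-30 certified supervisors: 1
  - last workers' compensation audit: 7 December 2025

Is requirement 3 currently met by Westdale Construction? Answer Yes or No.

No

3. OSHA safety training 813 days ago vs limit 730 → not met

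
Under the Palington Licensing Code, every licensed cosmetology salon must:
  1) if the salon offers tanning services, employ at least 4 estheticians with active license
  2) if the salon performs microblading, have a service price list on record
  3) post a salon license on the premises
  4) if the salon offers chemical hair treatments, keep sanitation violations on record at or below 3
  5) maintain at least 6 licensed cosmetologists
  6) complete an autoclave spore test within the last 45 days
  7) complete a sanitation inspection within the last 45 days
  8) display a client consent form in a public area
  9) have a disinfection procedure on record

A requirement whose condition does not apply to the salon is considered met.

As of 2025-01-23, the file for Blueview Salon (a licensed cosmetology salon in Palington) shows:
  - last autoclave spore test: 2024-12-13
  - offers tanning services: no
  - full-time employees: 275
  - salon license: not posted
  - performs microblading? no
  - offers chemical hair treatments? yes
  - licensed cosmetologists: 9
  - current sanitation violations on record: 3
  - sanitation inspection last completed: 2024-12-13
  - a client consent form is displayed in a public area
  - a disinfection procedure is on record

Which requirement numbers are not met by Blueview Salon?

3

1. condition 'offers tanning services' does not hold → requirement n/a → met
2. condition 'performs microblading' does not hold → requirement n/a → met
3. salon license absent → not met
4. condition 'offers chemical hair treatments' holds; sanitation violations on record 3 ≤ 3 → met
5. licensed cosmetologists 9 ≥ 6 → met
6. autoclave spore test 41 days ago vs limit 45 → met
7. sanitation inspection 41 days ago vs limit 45 → met
8. client consent form present → met
9. disinfection procedure present → met
Not met: 3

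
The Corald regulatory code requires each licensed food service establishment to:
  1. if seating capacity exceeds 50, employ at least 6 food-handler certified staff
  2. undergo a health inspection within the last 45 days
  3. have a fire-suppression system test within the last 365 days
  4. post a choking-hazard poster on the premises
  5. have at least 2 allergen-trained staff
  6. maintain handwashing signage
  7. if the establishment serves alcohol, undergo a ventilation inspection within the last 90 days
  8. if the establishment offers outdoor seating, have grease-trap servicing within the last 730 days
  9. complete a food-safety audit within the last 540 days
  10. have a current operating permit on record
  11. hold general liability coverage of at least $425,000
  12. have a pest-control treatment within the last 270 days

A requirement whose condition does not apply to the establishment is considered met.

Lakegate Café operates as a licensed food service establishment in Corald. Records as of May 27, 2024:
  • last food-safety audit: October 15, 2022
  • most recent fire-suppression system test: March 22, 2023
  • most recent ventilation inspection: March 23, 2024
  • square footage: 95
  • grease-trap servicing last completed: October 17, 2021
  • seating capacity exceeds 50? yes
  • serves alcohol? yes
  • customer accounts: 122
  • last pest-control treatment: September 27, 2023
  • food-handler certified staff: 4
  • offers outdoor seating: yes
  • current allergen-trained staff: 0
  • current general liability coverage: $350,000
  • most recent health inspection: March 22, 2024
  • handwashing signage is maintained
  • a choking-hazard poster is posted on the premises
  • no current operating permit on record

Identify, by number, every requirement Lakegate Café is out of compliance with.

1. condition 'seating capacity exceeds 50' holds; food-handler certified staff 4 < 6 → not met
2. health inspection 66 days ago vs limit 45 → not met
3. fire-suppression system test 432 days ago vs limit 365 → not met
4. choking-hazard poster present → met
5. allergen-trained staff 0 < 2 → not met
6. handwashing signage present → met
7. condition 'serves alcohol' holds; ventilation inspection 65 days ago vs limit 90 → met
8. condition 'offers outdoor seating' holds; grease-trap servicing 953 days ago vs limit 730 → not met
9. food-safety audit 590 days ago vs limit 540 → not met
10. current operating permit absent → not met
11. general liability coverage $350,000 < $425,000 → not met
12. pest-control treatment 243 days ago vs limit 270 → met
Not met: 1, 2, 3, 5, 8, 9, 10, 11

1, 2, 3, 5, 8, 9, 10, 11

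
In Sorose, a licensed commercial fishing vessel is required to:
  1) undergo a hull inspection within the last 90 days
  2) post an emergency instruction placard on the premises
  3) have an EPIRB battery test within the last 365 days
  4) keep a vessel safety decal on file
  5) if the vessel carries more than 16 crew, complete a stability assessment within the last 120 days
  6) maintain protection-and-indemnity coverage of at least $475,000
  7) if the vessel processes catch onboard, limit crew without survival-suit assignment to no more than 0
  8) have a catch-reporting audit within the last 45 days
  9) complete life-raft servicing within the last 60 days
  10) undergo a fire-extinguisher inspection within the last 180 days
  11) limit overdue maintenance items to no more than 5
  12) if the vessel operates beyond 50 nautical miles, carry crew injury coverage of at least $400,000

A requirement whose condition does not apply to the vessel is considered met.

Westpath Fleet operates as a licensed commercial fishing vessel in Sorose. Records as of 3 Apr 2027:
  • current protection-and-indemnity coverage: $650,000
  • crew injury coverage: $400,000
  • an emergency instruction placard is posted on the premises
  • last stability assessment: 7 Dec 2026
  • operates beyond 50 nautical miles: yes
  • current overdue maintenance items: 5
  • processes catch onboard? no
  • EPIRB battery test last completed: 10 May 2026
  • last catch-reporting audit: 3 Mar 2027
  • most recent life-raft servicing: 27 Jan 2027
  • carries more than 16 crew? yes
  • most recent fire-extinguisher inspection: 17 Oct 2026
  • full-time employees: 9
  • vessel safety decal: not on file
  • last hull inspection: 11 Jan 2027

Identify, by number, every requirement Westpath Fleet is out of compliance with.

4, 9

1. hull inspection 82 days ago vs limit 90 → met
2. emergency instruction placard present → met
3. EPIRB battery test 328 days ago vs limit 365 → met
4. vessel safety decal absent → not met
5. condition 'carries more than 16 crew' holds; stability assessment 117 days ago vs limit 120 → met
6. protection-and-indemnity coverage $650,000 ≥ $475,000 → met
7. condition 'processes catch onboard' does not hold → requirement n/a → met
8. catch-reporting audit 31 days ago vs limit 45 → met
9. life-raft servicing 66 days ago vs limit 60 → not met
10. fire-extinguisher inspection 168 days ago vs limit 180 → met
11. overdue maintenance items 5 ≤ 5 → met
12. condition 'operates beyond 50 nautical miles' holds; crew injury coverage $400,000 ≥ $400,000 → met
Not met: 4, 9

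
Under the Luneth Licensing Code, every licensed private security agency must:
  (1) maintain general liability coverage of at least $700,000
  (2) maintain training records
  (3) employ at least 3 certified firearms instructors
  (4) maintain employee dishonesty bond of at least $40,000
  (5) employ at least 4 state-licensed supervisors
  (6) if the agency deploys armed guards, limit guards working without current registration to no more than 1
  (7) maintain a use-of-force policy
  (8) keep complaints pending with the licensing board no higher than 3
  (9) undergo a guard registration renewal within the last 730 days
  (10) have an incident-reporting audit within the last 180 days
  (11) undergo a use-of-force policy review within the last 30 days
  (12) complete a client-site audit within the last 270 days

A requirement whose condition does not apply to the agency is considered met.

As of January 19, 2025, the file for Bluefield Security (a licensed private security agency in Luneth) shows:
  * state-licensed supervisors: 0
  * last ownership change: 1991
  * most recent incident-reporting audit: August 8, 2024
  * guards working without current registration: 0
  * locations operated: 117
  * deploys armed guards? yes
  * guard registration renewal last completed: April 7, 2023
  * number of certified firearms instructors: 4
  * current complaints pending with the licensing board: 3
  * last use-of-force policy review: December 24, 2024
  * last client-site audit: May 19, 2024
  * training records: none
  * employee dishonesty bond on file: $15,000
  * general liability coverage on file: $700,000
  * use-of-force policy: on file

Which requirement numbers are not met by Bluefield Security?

2, 4, 5

1. general liability coverage $700,000 ≥ $700,000 → met
2. training records absent → not met
3. certified firearms instructors 4 ≥ 3 → met
4. employee dishonesty bond $15,000 < $40,000 → not met
5. state-licensed supervisors 0 < 4 → not met
6. condition 'deploys armed guards' holds; guards working without current registration 0 ≤ 1 → met
7. use-of-force policy present → met
8. complaints pending with the licensing board 3 ≤ 3 → met
9. guard registration renewal 653 days ago vs limit 730 → met
10. incident-reporting audit 164 days ago vs limit 180 → met
11. use-of-force policy review 26 days ago vs limit 30 → met
12. client-site audit 245 days ago vs limit 270 → met
Not met: 2, 4, 5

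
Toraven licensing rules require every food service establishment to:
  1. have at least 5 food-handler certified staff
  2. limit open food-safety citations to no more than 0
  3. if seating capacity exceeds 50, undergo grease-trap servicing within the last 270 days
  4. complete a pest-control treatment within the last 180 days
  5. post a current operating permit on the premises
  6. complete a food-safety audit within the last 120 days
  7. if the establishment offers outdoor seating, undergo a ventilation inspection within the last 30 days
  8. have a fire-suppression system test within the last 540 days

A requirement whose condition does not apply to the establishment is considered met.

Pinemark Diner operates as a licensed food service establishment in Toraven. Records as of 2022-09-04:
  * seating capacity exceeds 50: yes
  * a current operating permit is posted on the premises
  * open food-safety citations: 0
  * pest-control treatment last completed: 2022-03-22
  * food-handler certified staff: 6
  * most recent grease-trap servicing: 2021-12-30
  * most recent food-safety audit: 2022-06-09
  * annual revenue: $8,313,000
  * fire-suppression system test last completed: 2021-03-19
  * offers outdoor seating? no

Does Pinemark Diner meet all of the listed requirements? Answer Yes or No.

1. food-handler certified staff 6 ≥ 5 → met
2. open food-safety citations 0 ≤ 0 → met
3. condition 'seating capacity exceeds 50' holds; grease-trap servicing 248 days ago vs limit 270 → met
4. pest-control treatment 166 days ago vs limit 180 → met
5. current operating permit present → met
6. food-safety audit 87 days ago vs limit 120 → met
7. condition 'offers outdoor seating' does not hold → requirement n/a → met
8. fire-suppression system test 534 days ago vs limit 540 → met
All met.

Yes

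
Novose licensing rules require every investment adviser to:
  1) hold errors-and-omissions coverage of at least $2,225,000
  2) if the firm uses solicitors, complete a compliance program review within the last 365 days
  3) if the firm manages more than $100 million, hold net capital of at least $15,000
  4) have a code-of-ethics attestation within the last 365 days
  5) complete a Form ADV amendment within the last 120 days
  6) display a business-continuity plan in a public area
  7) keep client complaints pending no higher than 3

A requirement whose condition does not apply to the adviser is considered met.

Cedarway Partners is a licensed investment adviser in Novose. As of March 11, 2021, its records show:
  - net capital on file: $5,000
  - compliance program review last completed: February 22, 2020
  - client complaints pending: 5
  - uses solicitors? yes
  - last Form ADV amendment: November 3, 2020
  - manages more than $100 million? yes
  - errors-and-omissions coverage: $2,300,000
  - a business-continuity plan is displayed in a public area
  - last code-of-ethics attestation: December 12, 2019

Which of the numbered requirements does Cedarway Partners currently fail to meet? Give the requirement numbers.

1. errors-and-omissions coverage $2,300,000 ≥ $2,225,000 → met
2. condition 'uses solicitors' holds; compliance program review 383 days ago vs limit 365 → not met
3. condition 'manages more than $100 million' holds; net capital $5,000 < $15,000 → not met
4. code-of-ethics attestation 455 days ago vs limit 365 → not met
5. Form ADV amendment 128 days ago vs limit 120 → not met
6. business-continuity plan present → met
7. client complaints pending 5 > 3 → not met
Not met: 2, 3, 4, 5, 7

2, 3, 4, 5, 7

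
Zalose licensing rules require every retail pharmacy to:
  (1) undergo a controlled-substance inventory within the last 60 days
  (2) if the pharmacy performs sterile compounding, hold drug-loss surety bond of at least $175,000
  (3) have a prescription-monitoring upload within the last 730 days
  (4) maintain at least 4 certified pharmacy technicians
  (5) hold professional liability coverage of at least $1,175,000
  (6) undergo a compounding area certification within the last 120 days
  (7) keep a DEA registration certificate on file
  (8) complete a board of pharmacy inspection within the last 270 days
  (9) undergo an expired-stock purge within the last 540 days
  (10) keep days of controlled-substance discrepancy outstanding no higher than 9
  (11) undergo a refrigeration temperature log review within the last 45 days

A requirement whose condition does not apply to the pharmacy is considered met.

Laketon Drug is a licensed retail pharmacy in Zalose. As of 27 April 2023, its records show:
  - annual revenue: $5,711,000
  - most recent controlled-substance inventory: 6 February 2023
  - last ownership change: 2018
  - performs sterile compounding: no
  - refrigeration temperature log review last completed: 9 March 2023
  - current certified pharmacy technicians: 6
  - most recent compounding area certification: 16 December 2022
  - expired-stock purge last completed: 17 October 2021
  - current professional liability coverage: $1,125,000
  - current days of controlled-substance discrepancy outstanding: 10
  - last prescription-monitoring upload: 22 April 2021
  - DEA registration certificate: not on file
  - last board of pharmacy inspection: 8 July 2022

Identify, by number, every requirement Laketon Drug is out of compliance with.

1, 3, 5, 6, 7, 8, 9, 10, 11

1. controlled-substance inventory 80 days ago vs limit 60 → not met
2. condition 'performs sterile compounding' does not hold → requirement n/a → met
3. prescription-monitoring upload 735 days ago vs limit 730 → not met
4. certified pharmacy technicians 6 ≥ 4 → met
5. professional liability coverage $1,125,000 < $1,175,000 → not met
6. compounding area certification 132 days ago vs limit 120 → not met
7. DEA registration certificate absent → not met
8. board of pharmacy inspection 293 days ago vs limit 270 → not met
9. expired-stock purge 557 days ago vs limit 540 → not met
10. days of controlled-substance discrepancy outstanding 10 > 9 → not met
11. refrigeration temperature log review 49 days ago vs limit 45 → not met
Not met: 1, 3, 5, 6, 7, 8, 9, 10, 11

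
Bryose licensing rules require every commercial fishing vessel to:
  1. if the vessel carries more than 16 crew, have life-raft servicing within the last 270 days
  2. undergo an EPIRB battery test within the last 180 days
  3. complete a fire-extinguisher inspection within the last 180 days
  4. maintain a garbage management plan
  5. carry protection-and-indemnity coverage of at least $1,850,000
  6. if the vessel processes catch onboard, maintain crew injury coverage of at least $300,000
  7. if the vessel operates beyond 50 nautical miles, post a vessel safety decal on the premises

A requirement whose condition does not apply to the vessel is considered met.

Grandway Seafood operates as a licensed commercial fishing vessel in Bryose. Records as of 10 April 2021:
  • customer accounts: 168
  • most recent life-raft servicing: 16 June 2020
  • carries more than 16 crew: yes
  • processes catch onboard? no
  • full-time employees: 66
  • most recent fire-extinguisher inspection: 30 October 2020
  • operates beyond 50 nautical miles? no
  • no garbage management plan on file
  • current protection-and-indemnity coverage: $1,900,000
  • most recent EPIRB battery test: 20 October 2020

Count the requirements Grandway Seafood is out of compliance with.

2

1. condition 'carries more than 16 crew' holds; life-raft servicing 298 days ago vs limit 270 → not met
2. EPIRB battery test 172 days ago vs limit 180 → met
3. fire-extinguisher inspection 162 days ago vs limit 180 → met
4. garbage management plan absent → not met
5. protection-and-indemnity coverage $1,900,000 ≥ $1,850,000 → met
6. condition 'processes catch onboard' does not hold → requirement n/a → met
7. condition 'operates beyond 50 nautical miles' does not hold → requirement n/a → met
Not met: 2 of 7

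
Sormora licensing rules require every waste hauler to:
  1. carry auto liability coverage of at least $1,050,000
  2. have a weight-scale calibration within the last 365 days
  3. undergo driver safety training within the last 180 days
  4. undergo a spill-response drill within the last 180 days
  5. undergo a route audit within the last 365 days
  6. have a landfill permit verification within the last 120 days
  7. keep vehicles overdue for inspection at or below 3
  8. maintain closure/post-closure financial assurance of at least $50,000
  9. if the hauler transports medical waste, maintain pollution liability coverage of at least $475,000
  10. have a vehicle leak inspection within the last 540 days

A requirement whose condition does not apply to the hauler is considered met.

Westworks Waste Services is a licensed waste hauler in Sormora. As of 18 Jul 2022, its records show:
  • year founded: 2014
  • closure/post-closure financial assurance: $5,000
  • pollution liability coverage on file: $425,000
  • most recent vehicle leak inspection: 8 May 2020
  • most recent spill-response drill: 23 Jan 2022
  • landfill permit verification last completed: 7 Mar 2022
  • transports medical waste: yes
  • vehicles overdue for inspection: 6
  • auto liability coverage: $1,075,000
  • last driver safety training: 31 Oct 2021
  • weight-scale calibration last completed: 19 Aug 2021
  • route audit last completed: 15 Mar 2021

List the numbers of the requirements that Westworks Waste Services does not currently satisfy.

1. auto liability coverage $1,075,000 ≥ $1,050,000 → met
2. weight-scale calibration 333 days ago vs limit 365 → met
3. driver safety training 260 days ago vs limit 180 → not met
4. spill-response drill 176 days ago vs limit 180 → met
5. route audit 490 days ago vs limit 365 → not met
6. landfill permit verification 133 days ago vs limit 120 → not met
7. vehicles overdue for inspection 6 > 3 → not met
8. closure/post-closure financial assurance $5,000 < $50,000 → not met
9. condition 'transports medical waste' holds; pollution liability coverage $425,000 < $475,000 → not met
10. vehicle leak inspection 801 days ago vs limit 540 → not met
Not met: 3, 5, 6, 7, 8, 9, 10

3, 5, 6, 7, 8, 9, 10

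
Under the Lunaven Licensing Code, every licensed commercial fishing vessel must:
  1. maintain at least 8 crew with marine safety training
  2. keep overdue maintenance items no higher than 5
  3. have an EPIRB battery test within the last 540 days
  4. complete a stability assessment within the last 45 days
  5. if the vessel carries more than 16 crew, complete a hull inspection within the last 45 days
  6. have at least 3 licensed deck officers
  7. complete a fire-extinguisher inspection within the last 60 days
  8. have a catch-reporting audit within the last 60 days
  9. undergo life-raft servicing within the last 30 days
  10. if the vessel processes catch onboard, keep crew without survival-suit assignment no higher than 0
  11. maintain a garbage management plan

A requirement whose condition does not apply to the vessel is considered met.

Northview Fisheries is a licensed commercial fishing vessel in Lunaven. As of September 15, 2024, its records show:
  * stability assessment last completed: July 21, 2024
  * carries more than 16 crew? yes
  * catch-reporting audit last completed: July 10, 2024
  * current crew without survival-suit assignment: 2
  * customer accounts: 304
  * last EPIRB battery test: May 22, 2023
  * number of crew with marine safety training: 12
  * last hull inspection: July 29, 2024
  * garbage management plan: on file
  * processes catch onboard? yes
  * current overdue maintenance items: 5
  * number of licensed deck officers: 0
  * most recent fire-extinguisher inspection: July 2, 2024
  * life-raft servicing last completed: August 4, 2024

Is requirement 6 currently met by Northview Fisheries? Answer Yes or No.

No

6. licensed deck officers 0 < 3 → not met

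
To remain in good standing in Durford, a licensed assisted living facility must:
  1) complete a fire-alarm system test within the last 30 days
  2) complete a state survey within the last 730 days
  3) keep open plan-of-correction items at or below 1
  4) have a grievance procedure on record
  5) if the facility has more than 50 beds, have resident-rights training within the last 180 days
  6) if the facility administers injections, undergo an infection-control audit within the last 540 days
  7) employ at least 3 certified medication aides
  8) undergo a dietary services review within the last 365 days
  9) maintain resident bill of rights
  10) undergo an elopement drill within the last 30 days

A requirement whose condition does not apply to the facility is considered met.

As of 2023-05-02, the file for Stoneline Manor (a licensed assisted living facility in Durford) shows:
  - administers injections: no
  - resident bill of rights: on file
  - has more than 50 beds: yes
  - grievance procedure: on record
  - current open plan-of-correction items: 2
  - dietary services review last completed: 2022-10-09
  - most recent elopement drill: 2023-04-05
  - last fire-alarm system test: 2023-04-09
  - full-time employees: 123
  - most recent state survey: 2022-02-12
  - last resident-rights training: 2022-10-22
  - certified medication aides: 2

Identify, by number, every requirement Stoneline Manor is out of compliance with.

3, 5, 7

1. fire-alarm system test 23 days ago vs limit 30 → met
2. state survey 444 days ago vs limit 730 → met
3. open plan-of-correction items 2 > 1 → not met
4. grievance procedure present → met
5. condition 'has more than 50 beds' holds; resident-rights training 192 days ago vs limit 180 → not met
6. condition 'administers injections' does not hold → requirement n/a → met
7. certified medication aides 2 < 3 → not met
8. dietary services review 205 days ago vs limit 365 → met
9. resident bill of rights present → met
10. elopement drill 27 days ago vs limit 30 → met
Not met: 3, 5, 7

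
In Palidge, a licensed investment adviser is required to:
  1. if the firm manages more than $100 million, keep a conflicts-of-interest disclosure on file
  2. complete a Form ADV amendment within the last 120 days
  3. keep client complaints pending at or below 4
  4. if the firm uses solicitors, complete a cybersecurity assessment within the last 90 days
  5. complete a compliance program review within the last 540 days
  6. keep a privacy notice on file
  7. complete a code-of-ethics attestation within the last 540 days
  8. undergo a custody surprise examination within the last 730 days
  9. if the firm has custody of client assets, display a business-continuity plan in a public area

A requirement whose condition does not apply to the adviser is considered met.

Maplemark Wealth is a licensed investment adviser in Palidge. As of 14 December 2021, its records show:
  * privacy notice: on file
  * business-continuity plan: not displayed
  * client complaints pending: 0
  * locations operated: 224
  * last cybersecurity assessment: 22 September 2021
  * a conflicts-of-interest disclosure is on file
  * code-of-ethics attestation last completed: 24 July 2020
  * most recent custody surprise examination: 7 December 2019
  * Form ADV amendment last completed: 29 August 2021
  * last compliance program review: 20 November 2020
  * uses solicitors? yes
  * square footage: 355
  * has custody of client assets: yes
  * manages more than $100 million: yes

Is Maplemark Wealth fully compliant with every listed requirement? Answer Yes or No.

1. condition 'manages more than $100 million' holds; conflicts-of-interest disclosure present → met
2. Form ADV amendment 107 days ago vs limit 120 → met
3. client complaints pending 0 ≤ 4 → met
4. condition 'uses solicitors' holds; cybersecurity assessment 83 days ago vs limit 90 → met
5. compliance program review 389 days ago vs limit 540 → met
6. privacy notice present → met
7. code-of-ethics attestation 508 days ago vs limit 540 → met
8. custody surprise examination 738 days ago vs limit 730 → not met
9. condition 'has custody of client assets' holds; business-continuity plan absent → not met
Not met: 8, 9

No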